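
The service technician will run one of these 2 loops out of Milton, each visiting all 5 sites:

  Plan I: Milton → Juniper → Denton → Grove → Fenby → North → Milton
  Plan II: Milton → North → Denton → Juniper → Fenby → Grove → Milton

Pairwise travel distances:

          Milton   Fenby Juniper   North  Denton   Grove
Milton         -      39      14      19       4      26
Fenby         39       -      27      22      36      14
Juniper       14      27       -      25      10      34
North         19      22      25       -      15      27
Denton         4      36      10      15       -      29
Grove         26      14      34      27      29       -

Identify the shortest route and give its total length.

Plan I: 14 + 10 + 29 + 14 + 22 + 19 = 108
Plan II: 19 + 15 + 10 + 27 + 14 + 26 = 111

108 — Plan I is the shortest.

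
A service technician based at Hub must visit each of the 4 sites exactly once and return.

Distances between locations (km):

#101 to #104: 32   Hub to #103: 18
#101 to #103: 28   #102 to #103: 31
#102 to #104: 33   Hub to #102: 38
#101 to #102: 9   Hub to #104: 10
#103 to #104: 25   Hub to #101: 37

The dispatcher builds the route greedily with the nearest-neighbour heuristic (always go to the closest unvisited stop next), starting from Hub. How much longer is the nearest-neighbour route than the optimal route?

12 km longer than the optimal tour.

Hub: #104=10, #103=18, #101=37, #102=38 ⇒ #104
#104: #103=25, #101=32, #102=33 ⇒ #103
#103: #101=28, #102=31 ⇒ #101
#101: #102=9 ⇒ #102
NN route Hub → #104 → #103 → #101 → #102 → Hub costs 110.
Optimal: Hub → #103 → #101 → #102 → #104 → Hub costs 98 (by enumerating all 12 distinct tours).
Excess = 110 − 98 = 12.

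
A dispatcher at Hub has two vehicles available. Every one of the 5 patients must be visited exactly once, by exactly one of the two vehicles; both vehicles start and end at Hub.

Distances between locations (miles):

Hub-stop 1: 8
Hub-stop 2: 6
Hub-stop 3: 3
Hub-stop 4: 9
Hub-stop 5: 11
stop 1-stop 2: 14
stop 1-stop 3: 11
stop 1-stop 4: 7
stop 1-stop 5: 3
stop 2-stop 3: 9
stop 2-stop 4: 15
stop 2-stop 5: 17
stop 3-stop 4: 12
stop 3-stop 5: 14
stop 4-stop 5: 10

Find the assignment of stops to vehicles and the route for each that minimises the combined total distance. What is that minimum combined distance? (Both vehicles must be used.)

Check every non-empty split of the stops between the two vehicles; for each half take its own optimal tour:
  {stop 1} + {stop 2, stop 3, stop 4, stop 5}: 16 + 48 = 64
  {stop 2} + {stop 1, stop 3, stop 4, stop 5}: 12 + 36 = 48
  {stop 1, stop 2} + {stop 3, stop 4, stop 5}: 28 + 36 = 64
  {stop 3} + {stop 1, stop 2, stop 4, stop 5}: 6 + 42 = 48
  {stop 1, stop 3} + {stop 2, stop 4, stop 5}: 22 + 42 = 64
  {stop 2, stop 3} + {stop 1, stop 4, stop 5}: 18 + 30 = 48
  … (15 splits in total)
Best: vehicle 1 Hub → stop 2 → Hub = 12; vehicle 2 Hub → stop 1 → stop 5 → stop 4 → stop 3 → Hub = 36; combined 48.

48 miles — the smallest possible combined total.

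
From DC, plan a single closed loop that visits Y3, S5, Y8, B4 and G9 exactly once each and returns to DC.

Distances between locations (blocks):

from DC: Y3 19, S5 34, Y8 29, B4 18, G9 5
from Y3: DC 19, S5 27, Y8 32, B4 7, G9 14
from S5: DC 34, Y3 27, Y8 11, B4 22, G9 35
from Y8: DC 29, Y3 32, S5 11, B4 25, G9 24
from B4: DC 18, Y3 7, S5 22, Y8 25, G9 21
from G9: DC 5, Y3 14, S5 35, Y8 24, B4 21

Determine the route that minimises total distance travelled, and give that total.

Shortest round trip = 88 blocks.

DC → Y3 → S5 → Y8 → B4 → G9 → DC: 19+27+11+25+21+5 = 108
DC → Y3 → S5 → Y8 → G9 → B4 → DC: 19+27+11+24+21+18 = 120
DC → Y3 → S5 → B4 → Y8 → G9 → DC: 19+27+22+25+24+5 = 122
DC → Y3 → S5 → B4 → G9 → Y8 → DC: 19+27+22+21+24+29 = 142
DC → Y3 → S5 → G9 → Y8 → B4 → DC: 19+27+35+24+25+18 = 148
DC → Y3 → S5 → G9 → B4 → Y8 → DC: 19+27+35+21+25+29 = 156
DC → Y3 → Y8 → S5 → B4 → G9 → DC: 19+32+11+22+21+5 = 110
DC → Y3 → Y8 → S5 → G9 → B4 → DC: 19+32+11+35+21+18 = 136
DC → Y3 → Y8 → B4 → S5 → G9 → DC: 19+32+25+22+35+5 = 138
DC → Y3 → Y8 → B4 → G9 → S5 → DC: 19+32+25+21+35+34 = 166
DC → Y3 → Y8 → G9 → S5 → B4 → DC: 19+32+24+35+22+18 = 150
DC → Y3 → Y8 → G9 → B4 → S5 → DC: 19+32+24+21+22+34 = 152
DC → Y3 → B4 → S5 → Y8 → G9 → DC: 19+7+22+11+24+5 = 88
DC → Y3 → B4 → S5 → G9 → Y8 → DC: 19+7+22+35+24+29 = 136
… (46 more)
The minimum is 88.
One optimal route: DC → Y3 → B4 → S5 → Y8 → G9 → DC (or its reverse).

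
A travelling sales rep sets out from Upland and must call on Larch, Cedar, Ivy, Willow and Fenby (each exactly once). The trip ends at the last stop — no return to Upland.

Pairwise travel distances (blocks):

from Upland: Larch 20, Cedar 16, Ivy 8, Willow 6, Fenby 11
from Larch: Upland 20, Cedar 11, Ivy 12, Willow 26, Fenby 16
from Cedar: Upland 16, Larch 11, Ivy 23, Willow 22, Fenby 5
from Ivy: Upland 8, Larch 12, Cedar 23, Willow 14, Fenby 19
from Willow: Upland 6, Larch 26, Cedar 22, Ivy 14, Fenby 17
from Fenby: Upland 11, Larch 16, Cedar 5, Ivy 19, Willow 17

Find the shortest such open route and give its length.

There are 5! = 120 possible orderings.
Upland → Larch → Cedar → Ivy → Willow → Fenby: 20+11+23+14+17 = 85
Upland → Larch → Cedar → Ivy → Fenby → Willow: 20+11+23+19+17 = 90
Upland → Larch → Cedar → Willow → Ivy → Fenby: 20+11+22+14+19 = 86
Upland → Larch → Cedar → Willow → Fenby → Ivy: 20+11+22+17+19 = 89
Upland → Larch → Cedar → Fenby → Ivy → Willow: 20+11+5+19+14 = 69
Upland → Larch → Cedar → Fenby → Willow → Ivy: 20+11+5+17+14 = 67
Upland → Larch → Ivy → Cedar → Willow → Fenby: 20+12+23+22+17 = 94
Upland → Larch → Ivy → Cedar → Fenby → Willow: 20+12+23+5+17 = 77
Upland → Larch → Ivy → Willow → Cedar → Fenby: 20+12+14+22+5 = 73
Upland → Larch → Ivy → Willow → Fenby → Cedar: 20+12+14+17+5 = 68
Upland → Larch → Ivy → Fenby → Cedar → Willow: 20+12+19+5+22 = 78
Upland → Larch → Ivy → Fenby → Willow → Cedar: 20+12+19+17+22 = 90
Upland → Larch → Willow → Cedar → Ivy → Fenby: 20+26+22+23+19 = 110
Upland → Larch → Willow → Cedar → Fenby → Ivy: 20+26+22+5+19 = 92
… (106 more)
Upland → Willow → Ivy → Larch → Cedar → Fenby: 6+14+12+11+5 = 48  ← best
The minimum is 48.
One shortest path: Upland → Willow → Ivy → Larch → Cedar → Fenby.

Shortest open route: 48 blocks.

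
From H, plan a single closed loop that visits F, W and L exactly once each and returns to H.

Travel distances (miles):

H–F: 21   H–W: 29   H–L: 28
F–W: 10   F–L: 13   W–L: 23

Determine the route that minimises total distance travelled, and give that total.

Minimum total distance: 80 miles.

There are 3 distinct closed tours to check (reversals are equivalent).
H → F → W → L → H: 21+10+23+28 = 82
H → F → L → W → H: 21+13+23+29 = 86
H → W → F → L → H: 29+10+13+28 = 80
The minimum is 80.
One optimal route: H → W → F → L → H (or its reverse).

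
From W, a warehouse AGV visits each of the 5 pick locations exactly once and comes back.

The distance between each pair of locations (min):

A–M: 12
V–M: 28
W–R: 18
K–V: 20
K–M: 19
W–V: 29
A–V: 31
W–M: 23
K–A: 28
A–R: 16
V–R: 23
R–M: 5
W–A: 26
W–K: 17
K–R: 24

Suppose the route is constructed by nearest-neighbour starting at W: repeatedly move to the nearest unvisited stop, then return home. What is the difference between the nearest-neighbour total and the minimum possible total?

Excess over optimum: 14 min.

From W: K=17, R=18, M=23, A=26, V=29 → choose K (17).
From K: M=19, V=20, R=24, A=28 → choose M (19).
From M: R=5, A=12, V=28 → choose R (5).
From R: A=16, V=23 → choose A (16).
From A: V=31 → choose V (31).
NN route W → K → M → R → A → V → W costs 117.
Optimal: W → K → V → A → M → R → W costs 103 (by enumerating all 60 distinct tours).
Excess = 117 − 103 = 14.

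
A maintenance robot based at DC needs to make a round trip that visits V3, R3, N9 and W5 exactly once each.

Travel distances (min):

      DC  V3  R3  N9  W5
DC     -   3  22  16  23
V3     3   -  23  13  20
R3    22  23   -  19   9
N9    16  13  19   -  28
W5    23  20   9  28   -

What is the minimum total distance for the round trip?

With 4 stops there are 4!/2 = 12 distinct round trips (a route and its reverse cost the same).
DC - V3 - R3 - N9 - W5 - DC: 3+23+19+28+23 = 96
DC - V3 - R3 - W5 - N9 - DC: 3+23+9+28+16 = 79
DC - V3 - N9 - R3 - W5 - DC: 3+13+19+9+23 = 67
DC - V3 - N9 - W5 - R3 - DC: 3+13+28+9+22 = 75
DC - V3 - W5 - R3 - N9 - DC: 3+20+9+19+16 = 67
DC - V3 - W5 - N9 - R3 - DC: 3+20+28+19+22 = 92
DC - R3 - V3 - N9 - W5 - DC: 22+23+13+28+23 = 109
DC - R3 - V3 - W5 - N9 - DC: 22+23+20+28+16 = 109
DC - R3 - N9 - V3 - W5 - DC: 22+19+13+20+23 = 97
DC - R3 - W5 - V3 - N9 - DC: 22+9+20+13+16 = 80
DC - N9 - V3 - R3 - W5 - DC: 16+13+23+9+23 = 84
DC - N9 - R3 - V3 - W5 - DC: 16+19+23+20+23 = 101
The minimum is 67.
One optimal route: DC → V3 → N9 → R3 → W5 → DC (or its reverse).

Minimum total distance: 67 min.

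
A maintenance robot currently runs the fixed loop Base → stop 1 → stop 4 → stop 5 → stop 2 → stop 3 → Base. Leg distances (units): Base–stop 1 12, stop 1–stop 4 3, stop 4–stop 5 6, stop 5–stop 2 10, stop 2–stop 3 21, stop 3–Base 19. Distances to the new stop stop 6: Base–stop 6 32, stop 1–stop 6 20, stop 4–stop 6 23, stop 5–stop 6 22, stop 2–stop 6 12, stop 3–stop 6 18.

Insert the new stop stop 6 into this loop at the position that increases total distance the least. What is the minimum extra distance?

+9 — insert stop 6 between stop 2 and stop 3.

Insertion cost between consecutive stops i–j is d(i,stop 6) + d(stop 6,j) − d(i,j):
  between Base and stop 1: 32 + 20 − 12 = 40
  between stop 1 and stop 4: 20 + 23 − 3 = 40
  between stop 4 and stop 5: 23 + 22 − 6 = 39
  between stop 5 and stop 2: 22 + 12 − 10 = 24
  between stop 2 and stop 3: 12 + 18 − 21 = 9
  between stop 3 and Base: 18 + 32 − 19 = 31
Cheapest insertion is between stop 2 and stop 3, adding 9.
New total = 71 + 9 = 80.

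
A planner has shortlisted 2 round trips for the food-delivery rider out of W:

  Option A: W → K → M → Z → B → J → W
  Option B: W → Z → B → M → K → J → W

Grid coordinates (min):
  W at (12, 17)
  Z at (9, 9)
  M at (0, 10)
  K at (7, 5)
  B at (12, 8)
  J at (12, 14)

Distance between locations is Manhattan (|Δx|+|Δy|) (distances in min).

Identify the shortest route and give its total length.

Option A: 17 + 12 + 10 + 4 + 6 + 3 = 52
Option B: 11 + 4 + 14 + 12 + 14 + 3 = 58

Shortest is Option A, total 52 min.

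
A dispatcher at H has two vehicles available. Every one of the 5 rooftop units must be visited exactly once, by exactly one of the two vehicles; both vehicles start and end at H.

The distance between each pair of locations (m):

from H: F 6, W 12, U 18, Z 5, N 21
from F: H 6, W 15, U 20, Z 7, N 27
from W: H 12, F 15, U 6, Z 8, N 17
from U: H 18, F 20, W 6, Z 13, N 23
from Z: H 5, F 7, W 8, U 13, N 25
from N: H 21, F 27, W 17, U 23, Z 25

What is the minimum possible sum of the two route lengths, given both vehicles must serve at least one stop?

There are 2^4 − 1 = 15 ways to divide the 5 stops into two non-empty groups. For each, the best each vehicle can do is its own shortest tour through its group:
  {F} + {W, U, Z, N}: 12 + 62 = 74
  {W} + {F, U, Z, N}: 24 + 70 = 94
  {F, W} + {U, Z, N}: 33 + 62 = 95
  {U} + {F, W, Z, N}: 36 + 59 = 95
  {F, U} + {W, Z, N}: 44 + 51 = 95
  {W, U} + {F, Z, N}: 36 + 59 = 95
  … (15 splits in total)
Best: vehicle 1 H → F → H = 12; vehicle 2 H → Z → U → W → N → H = 62; combined 74.

74 m — the smallest possible combined total.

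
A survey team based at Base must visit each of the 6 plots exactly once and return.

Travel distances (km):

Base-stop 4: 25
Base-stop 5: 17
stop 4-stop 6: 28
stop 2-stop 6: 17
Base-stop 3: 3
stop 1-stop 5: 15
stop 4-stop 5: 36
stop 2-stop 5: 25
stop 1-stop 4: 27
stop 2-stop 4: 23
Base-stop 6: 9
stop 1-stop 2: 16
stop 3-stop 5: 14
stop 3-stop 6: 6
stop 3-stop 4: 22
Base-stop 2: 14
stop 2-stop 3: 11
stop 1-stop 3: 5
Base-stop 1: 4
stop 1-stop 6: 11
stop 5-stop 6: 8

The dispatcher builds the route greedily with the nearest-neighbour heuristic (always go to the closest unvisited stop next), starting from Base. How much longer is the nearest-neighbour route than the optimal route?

Excess over optimum: 8 km.

From Base: stop 3=3, stop 1=4, stop 6=9, stop 2=14, stop 5=17, stop 4=25 → choose stop 3 (3).
From stop 3: stop 1=5, stop 6=6, stop 2=11, stop 5=14, stop 4=22 → choose stop 1 (5).
From stop 1: stop 6=11, stop 5=15, stop 2=16, stop 4=27 → choose stop 6 (11).
From stop 6: stop 5=8, stop 2=17, stop 4=28 → choose stop 5 (8).
From stop 5: stop 2=25, stop 4=36 → choose stop 2 (25).
From stop 2: stop 4=23 → choose stop 4 (23).
NN route Base → stop 3 → stop 1 → stop 6 → stop 5 → stop 2 → stop 4 → Base costs 100.
Optimal: Base → stop 1 → stop 5 → stop 6 → stop 2 → stop 4 → stop 3 → Base costs 92 (by enumerating all 360 distinct tours).
Excess = 100 − 92 = 8.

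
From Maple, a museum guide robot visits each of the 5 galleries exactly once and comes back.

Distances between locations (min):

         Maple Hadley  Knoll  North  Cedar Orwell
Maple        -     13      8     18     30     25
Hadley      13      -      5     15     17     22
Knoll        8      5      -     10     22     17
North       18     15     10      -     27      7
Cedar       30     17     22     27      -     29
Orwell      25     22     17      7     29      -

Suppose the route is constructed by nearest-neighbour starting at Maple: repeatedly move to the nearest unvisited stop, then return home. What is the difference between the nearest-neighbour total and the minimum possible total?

From Maple: Knoll=8, Hadley=13, North=18, Orwell=25, Cedar=30 → choose Knoll (8).
From Knoll: Hadley=5, North=10, Orwell=17, Cedar=22 → choose Hadley (5).
From Hadley: North=15, Cedar=17, Orwell=22 → choose North (15).
From North: Orwell=7, Cedar=27 → choose Orwell (7).
From Orwell: Cedar=29 → choose Cedar (29).
NN route Maple → Knoll → Hadley → North → Orwell → Cedar → Maple costs 94.
Optimal: Maple → Hadley → Cedar → Orwell → North → Knoll → Maple costs 84 (by enumerating all 60 distinct tours).
Excess = 94 − 84 = 10.

10 min longer than the optimal tour.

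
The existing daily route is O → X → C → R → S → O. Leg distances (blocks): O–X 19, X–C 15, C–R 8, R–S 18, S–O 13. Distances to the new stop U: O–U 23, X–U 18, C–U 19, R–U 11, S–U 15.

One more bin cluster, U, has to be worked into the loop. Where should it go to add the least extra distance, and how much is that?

Minimum extra distance: 8 blocks, inserting U between R and S.

Insertion cost between consecutive stops i–j is d(i,U) + d(U,j) − d(i,j):
  between O and X: 23 + 18 − 19 = 22
  between X and C: 18 + 19 − 15 = 22
  between C and R: 19 + 11 − 8 = 22
  between R and S: 11 + 15 − 18 = 8
  between S and O: 15 + 23 − 13 = 25
Cheapest insertion is between R and S, adding 8.
New total = 73 + 8 = 81.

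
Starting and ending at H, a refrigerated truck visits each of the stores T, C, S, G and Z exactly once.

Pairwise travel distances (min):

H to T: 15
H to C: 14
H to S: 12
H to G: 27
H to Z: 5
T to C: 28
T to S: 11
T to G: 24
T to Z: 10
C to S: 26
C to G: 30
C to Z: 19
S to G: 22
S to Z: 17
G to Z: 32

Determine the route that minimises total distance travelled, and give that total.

H - T - C - S - G - Z - H: 15+28+26+22+32+5 = 128
H - T - C - S - Z - G - H: 15+28+26+17+32+27 = 145
H - T - C - G - S - Z - H: 15+28+30+22+17+5 = 117
H - T - C - G - Z - S - H: 15+28+30+32+17+12 = 134
H - T - C - Z - S - G - H: 15+28+19+17+22+27 = 128
H - T - C - Z - G - S - H: 15+28+19+32+22+12 = 128
H - T - S - C - G - Z - H: 15+11+26+30+32+5 = 119
H - T - S - C - Z - G - H: 15+11+26+19+32+27 = 130
H - T - S - G - C - Z - H: 15+11+22+30+19+5 = 102
H - T - S - G - Z - C - H: 15+11+22+32+19+14 = 113
H - T - S - Z - C - G - H: 15+11+17+19+30+27 = 119
H - T - S - Z - G - C - H: 15+11+17+32+30+14 = 119
H - T - G - C - S - Z - H: 15+24+30+26+17+5 = 117
H - T - G - C - Z - S - H: 15+24+30+19+17+12 = 117
… (46 more)
H - C - G - S - T - Z - H: 14+30+22+11+10+5 = 92  ← best
The minimum is 92.
One optimal route: H → C → G → S → T → Z → H (or its reverse).

Minimum total distance: 92 min.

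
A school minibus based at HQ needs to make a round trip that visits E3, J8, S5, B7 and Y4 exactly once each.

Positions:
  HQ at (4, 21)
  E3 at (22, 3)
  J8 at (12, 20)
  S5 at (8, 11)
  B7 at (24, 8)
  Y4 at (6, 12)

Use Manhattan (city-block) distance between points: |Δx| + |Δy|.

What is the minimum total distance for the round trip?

HQ - E3 - J8 - S5 - B7 - Y4 - HQ: 36+27+13+19+22+11 = 128
HQ - E3 - J8 - S5 - Y4 - B7 - HQ: 36+27+13+3+22+33 = 134
HQ - E3 - J8 - B7 - S5 - Y4 - HQ: 36+27+24+19+3+11 = 120
HQ - E3 - J8 - B7 - Y4 - S5 - HQ: 36+27+24+22+3+14 = 126
HQ - E3 - J8 - Y4 - S5 - B7 - HQ: 36+27+14+3+19+33 = 132
HQ - E3 - J8 - Y4 - B7 - S5 - HQ: 36+27+14+22+19+14 = 132
HQ - E3 - S5 - J8 - B7 - Y4 - HQ: 36+22+13+24+22+11 = 128
HQ - E3 - S5 - J8 - Y4 - B7 - HQ: 36+22+13+14+22+33 = 140
HQ - E3 - S5 - B7 - J8 - Y4 - HQ: 36+22+19+24+14+11 = 126
HQ - E3 - S5 - B7 - Y4 - J8 - HQ: 36+22+19+22+14+9 = 122
HQ - E3 - S5 - Y4 - J8 - B7 - HQ: 36+22+3+14+24+33 = 132
HQ - E3 - S5 - Y4 - B7 - J8 - HQ: 36+22+3+22+24+9 = 116
HQ - E3 - B7 - J8 - S5 - Y4 - HQ: 36+7+24+13+3+11 = 94
HQ - E3 - B7 - J8 - Y4 - S5 - HQ: 36+7+24+14+3+14 = 98
… (46 more)
HQ - J8 - E3 - B7 - S5 - Y4 - HQ: 9+27+7+19+3+11 = 76  ← best
The minimum is 76.
One optimal route: HQ → J8 → E3 → B7 → S5 → Y4 → HQ (or its reverse).

76 — the shortest possible round trip.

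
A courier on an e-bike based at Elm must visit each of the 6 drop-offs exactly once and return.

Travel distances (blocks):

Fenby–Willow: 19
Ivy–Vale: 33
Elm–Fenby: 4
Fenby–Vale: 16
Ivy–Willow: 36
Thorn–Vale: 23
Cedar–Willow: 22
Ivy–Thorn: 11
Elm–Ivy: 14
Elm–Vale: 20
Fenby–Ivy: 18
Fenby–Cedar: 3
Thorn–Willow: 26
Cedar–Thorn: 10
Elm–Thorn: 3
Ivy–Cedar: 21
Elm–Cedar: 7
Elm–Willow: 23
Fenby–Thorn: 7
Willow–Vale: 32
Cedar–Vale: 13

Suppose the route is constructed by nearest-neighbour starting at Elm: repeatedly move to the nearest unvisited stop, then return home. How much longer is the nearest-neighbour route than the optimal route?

From Elm: Thorn=3, Fenby=4, Cedar=7, Ivy=14, Vale=20, Willow=23 → choose Thorn (3).
From Thorn: Fenby=7, Cedar=10, Ivy=11, Vale=23, Willow=26 → choose Fenby (7).
From Fenby: Cedar=3, Vale=16, Ivy=18, Willow=19 → choose Cedar (3).
From Cedar: Vale=13, Ivy=21, Willow=22 → choose Vale (13).
From Vale: Willow=32, Ivy=33 → choose Willow (32).
From Willow: Ivy=36 → choose Ivy (36).
NN route Elm → Thorn → Fenby → Cedar → Vale → Willow → Ivy → Elm costs 108.
Optimal: Elm → Fenby → Cedar → Vale → Willow → Ivy → Thorn → Elm costs 102 (by enumerating all 360 distinct tours).
Excess = 108 − 102 = 6.

Excess over optimum: 6 blocks.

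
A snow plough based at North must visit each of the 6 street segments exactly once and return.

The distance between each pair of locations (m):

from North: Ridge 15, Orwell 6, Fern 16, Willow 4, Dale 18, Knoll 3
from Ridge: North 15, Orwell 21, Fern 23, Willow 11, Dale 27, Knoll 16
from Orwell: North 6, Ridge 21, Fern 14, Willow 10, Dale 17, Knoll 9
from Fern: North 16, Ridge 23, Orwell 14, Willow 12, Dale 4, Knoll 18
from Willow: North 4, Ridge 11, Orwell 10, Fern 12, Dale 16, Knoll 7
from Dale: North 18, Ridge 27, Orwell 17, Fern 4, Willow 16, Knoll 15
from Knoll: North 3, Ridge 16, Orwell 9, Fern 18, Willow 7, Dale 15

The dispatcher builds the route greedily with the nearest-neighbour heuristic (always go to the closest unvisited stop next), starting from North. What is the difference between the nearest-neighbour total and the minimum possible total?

Excess over optimum: 11 m.

North: Knoll=3, Willow=4, Orwell=6, Ridge=15, Fern=16, Dale=18 ⇒ Knoll
Knoll: Willow=7, Orwell=9, Dale=15, Ridge=16, Fern=18 ⇒ Willow
Willow: Orwell=10, Ridge=11, Fern=12, Dale=16 ⇒ Orwell
Orwell: Fern=14, Dale=17, Ridge=21 ⇒ Fern
Fern: Dale=4, Ridge=23 ⇒ Dale
Dale: Ridge=27 ⇒ Ridge
NN route North → Knoll → Willow → Orwell → Fern → Dale → Ridge → North costs 80.
Optimal: North → Orwell → Dale → Fern → Willow → Ridge → Knoll → North costs 69 (by enumerating all 360 distinct tours).
Excess = 80 − 69 = 11.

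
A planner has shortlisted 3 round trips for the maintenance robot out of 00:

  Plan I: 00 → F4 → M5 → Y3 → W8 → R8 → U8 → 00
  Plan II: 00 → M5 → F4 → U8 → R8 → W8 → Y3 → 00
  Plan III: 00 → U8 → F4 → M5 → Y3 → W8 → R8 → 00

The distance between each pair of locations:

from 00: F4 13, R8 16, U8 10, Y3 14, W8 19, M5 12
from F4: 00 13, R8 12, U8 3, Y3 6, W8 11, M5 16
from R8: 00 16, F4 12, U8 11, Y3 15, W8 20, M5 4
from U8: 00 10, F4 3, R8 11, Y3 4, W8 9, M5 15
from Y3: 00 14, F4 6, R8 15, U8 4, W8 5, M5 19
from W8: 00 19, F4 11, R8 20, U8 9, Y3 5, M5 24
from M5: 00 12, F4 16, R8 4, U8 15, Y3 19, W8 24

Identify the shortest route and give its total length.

Plan I: 13 + 16 + 19 + 5 + 20 + 11 + 10 = 94
Plan II: 12 + 16 + 3 + 11 + 20 + 5 + 14 = 81
Plan III: 10 + 3 + 16 + 19 + 5 + 20 + 16 = 89

Shortest is Plan II, total 81.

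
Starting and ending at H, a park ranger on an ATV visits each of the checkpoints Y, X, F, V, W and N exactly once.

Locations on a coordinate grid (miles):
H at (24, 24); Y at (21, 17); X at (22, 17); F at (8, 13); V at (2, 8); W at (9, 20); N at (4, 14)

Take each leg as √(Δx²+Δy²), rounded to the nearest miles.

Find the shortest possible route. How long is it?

H→Y→X→F→V→W→N→H: 8+1+15+8+14+8+22 = 76
H→Y→X→F→V→N→W→H: 8+1+15+8+6+8+16 = 62
H→Y→X→F→W→V→N→H: 8+1+15+7+14+6+22 = 73
H→Y→X→F→W→N→V→H: 8+1+15+7+8+6+27 = 72
H→Y→X→F→N→V→W→H: 8+1+15+4+6+14+16 = 64
H→Y→X→F→N→W→V→H: 8+1+15+4+8+14+27 = 77
H→Y→X→V→F→W→N→H: 8+1+22+8+7+8+22 = 76
H→Y→X→V→F→N→W→H: 8+1+22+8+4+8+16 = 67
… (352 more)
H→X→Y→F→V→N→W→H: 7+1+14+8+6+8+16 = 60  ← best
The minimum is 60.
One optimal route: H → X → Y → F → V → N → W → H (or its reverse).

60 miles — the shortest possible round trip.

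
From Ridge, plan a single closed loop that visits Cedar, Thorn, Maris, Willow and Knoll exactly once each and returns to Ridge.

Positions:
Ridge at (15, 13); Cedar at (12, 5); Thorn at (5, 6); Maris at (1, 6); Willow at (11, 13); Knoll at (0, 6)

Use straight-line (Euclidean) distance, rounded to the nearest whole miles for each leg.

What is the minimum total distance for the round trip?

There are 60 distinct closed tours to check (reversals are equivalent).
Ridge → Cedar → Thorn → Maris → Willow → Knoll → Ridge: 9+7+4+12+13+17 = 62
Ridge → Cedar → Thorn → Maris → Knoll → Willow → Ridge: 9+7+4+1+13+4 = 38
Ridge → Cedar → Thorn → Willow → Maris → Knoll → Ridge: 9+7+9+12+1+17 = 55
Ridge → Cedar → Thorn → Willow → Knoll → Maris → Ridge: 9+7+9+13+1+16 = 55
Ridge → Cedar → Thorn → Knoll → Maris → Willow → Ridge: 9+7+5+1+12+4 = 38
Ridge → Cedar → Thorn → Knoll → Willow → Maris → Ridge: 9+7+5+13+12+16 = 62
Ridge → Cedar → Maris → Thorn → Willow → Knoll → Ridge: 9+11+4+9+13+17 = 63
Ridge → Cedar → Maris → Thorn → Knoll → Willow → Ridge: 9+11+4+5+13+4 = 46
Ridge → Cedar → Maris → Willow → Thorn → Knoll → Ridge: 9+11+12+9+5+17 = 63
Ridge → Cedar → Maris → Willow → Knoll → Thorn → Ridge: 9+11+12+13+5+12 = 62
Ridge → Cedar → Maris → Knoll → Thorn → Willow → Ridge: 9+11+1+5+9+4 = 39
Ridge → Cedar → Maris → Knoll → Willow → Thorn → Ridge: 9+11+1+13+9+12 = 55
Ridge → Cedar → Willow → Thorn → Maris → Knoll → Ridge: 9+8+9+4+1+17 = 48
Ridge → Cedar → Willow → Thorn → Knoll → Maris → Ridge: 9+8+9+5+1+16 = 48
… (46 more)
The minimum is 38.
One optimal route: Ridge → Cedar → Thorn → Maris → Knoll → Willow → Ridge (or its reverse).

38 miles — the shortest possible round trip.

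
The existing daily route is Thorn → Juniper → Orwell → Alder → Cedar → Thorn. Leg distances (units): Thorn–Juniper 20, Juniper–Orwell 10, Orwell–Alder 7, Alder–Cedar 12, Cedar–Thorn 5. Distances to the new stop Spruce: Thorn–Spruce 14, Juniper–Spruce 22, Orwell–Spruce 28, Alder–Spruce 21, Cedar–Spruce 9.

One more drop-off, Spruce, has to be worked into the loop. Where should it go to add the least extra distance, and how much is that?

Insertion cost between consecutive stops i–j is d(i,Spruce) + d(Spruce,j) − d(i,j):
  between Thorn and Juniper: 14 + 22 − 20 = 16
  between Juniper and Orwell: 22 + 28 − 10 = 40
  between Orwell and Alder: 28 + 21 − 7 = 42
  between Alder and Cedar: 21 + 9 − 12 = 18
  between Cedar and Thorn: 9 + 14 − 5 = 18
Cheapest insertion is between Thorn and Juniper, adding 16.
New total = 54 + 16 = 70.

+16 — insert Spruce between Thorn and Juniper.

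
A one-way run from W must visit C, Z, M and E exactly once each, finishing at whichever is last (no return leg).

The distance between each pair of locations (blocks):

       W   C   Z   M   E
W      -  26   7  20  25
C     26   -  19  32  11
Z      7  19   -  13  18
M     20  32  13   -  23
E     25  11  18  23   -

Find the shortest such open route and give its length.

There are 4! = 24 possible orderings.
W→C→Z→M→E: 26+19+13+23 = 81
W→C→Z→E→M: 26+19+18+23 = 86
W→C→M→Z→E: 26+32+13+18 = 89
W→C→M→E→Z: 26+32+23+18 = 99
W→C→E→Z→M: 26+11+18+13 = 68
W→C→E→M→Z: 26+11+23+13 = 73
W→Z→C→M→E: 7+19+32+23 = 81
W→Z→C→E→M: 7+19+11+23 = 60
W→Z→M→C→E: 7+13+32+11 = 63
W→Z→M→E→C: 7+13+23+11 = 54
W→Z→E→C→M: 7+18+11+32 = 68
W→Z→E→M→C: 7+18+23+32 = 80
W→M→C→Z→E: 20+32+19+18 = 89
W→M→C→E→Z: 20+32+11+18 = 81
… (10 more)
The minimum is 54.
One shortest path: W → Z → M → E → C.

Shortest open route: 54 blocks.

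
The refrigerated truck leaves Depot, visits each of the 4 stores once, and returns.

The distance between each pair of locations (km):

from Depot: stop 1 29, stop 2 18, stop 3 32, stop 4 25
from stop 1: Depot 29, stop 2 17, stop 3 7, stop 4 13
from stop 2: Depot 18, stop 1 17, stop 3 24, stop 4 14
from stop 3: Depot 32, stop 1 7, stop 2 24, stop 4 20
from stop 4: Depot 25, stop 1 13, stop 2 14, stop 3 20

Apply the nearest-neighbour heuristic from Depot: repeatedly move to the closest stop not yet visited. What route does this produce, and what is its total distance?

Nearest-neighbour total = 84 km; route Depot → stop 2 → stop 4 → stop 1 → stop 3 → Depot.

Depot → [stop 2:18 / stop 4:25 / stop 1:29 / stop 3:32] → stop 2 (18)
stop 2 → [stop 4:14 / stop 1:17 / stop 3:24] → stop 4 (14)
stop 4 → [stop 1:13 / stop 3:20] → stop 1 (13)
stop 1 → [stop 3:7] → stop 3 (7)
Return stop 3→Depot: 32.
Total = 18 + 14 + 13 + 7 + 32 = 84.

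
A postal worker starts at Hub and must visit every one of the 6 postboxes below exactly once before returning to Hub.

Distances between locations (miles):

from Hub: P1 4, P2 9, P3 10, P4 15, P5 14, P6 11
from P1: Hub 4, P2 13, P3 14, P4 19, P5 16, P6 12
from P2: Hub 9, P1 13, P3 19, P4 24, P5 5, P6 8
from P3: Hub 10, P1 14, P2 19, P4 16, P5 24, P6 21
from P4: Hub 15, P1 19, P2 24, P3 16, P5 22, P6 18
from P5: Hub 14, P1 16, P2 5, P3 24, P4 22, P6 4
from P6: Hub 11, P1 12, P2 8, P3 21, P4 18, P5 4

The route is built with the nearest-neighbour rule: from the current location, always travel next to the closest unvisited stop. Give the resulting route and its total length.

From Hub: distances to unvisited — P1=4, P2=9, P3=10, P6=11, P5=14, P4=15. Nearest is P1 (4).
From P1: distances to unvisited — P6=12, P2=13, P3=14, P5=16, P4=19. Nearest is P6 (12).
From P6: distances to unvisited — P5=4, P2=8, P4=18, P3=21. Nearest is P5 (4).
From P5: distances to unvisited — P2=5, P4=22, P3=24. Nearest is P2 (5).
From P2: distances to unvisited — P3=19, P4=24. Nearest is P3 (19).
From P3: distances to unvisited — P4=16. Nearest is P4 (16).
Return P4→Hub: 15.
Total = 4 + 12 + 4 + 5 + 19 + 16 + 15 = 75.

Nearest-neighbour total = 75 miles; route Hub → P1 → P6 → P5 → P2 → P3 → P4 → Hub.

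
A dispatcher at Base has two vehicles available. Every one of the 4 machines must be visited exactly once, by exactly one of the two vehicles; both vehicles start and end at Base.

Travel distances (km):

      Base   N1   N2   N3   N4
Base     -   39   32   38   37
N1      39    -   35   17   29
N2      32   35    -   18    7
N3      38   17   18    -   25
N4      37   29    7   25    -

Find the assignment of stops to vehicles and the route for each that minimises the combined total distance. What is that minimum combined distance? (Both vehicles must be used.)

Minimum combined distance: 170 km.

There are 2^3 − 1 = 7 ways to divide the 4 stops into two non-empty groups. For each, the best each vehicle can do is its own shortest tour through its group:
  {N1} + {N2, N3, N4}: 78 + 100 = 178
  {N2} + {N1, N3, N4}: 64 + 118 = 182
  {N1, N2} + {N3, N4}: 106 + 100 = 206
  {N3} + {N1, N2, N4}: 76 + 107 = 183
  {N1, N3} + {N2, N4}: 94 + 76 = 170
  {N2, N3} + {N1, N4}: 88 + 105 = 193
  … (7 splits in total)
Best: vehicle 1 Base → N1 → N3 → Base = 94; vehicle 2 Base → N2 → N4 → Base = 76; combined 170.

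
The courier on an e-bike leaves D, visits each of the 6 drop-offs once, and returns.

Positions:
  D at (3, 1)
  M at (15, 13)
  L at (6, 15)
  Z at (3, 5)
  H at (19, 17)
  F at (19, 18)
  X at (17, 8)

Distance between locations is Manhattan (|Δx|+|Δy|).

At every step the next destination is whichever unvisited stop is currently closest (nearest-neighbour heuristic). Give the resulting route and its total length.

80 along D → Z → L → M → X → H → F → D.

D → [Z:4 / L:17 / X:21 / M:24 / H:32 / F:33] → Z (4)
Z → [L:13 / X:17 / M:20 / H:28 / F:29] → L (13)
L → [M:11 / H:15 / F:16 / X:18] → M (11)
M → [X:7 / H:8 / F:9] → X (7)
X → [H:11 / F:12] → H (11)
H → [F:1] → F (1)
Return F→D: 33.
Total = 4 + 13 + 11 + 7 + 11 + 1 + 33 = 80.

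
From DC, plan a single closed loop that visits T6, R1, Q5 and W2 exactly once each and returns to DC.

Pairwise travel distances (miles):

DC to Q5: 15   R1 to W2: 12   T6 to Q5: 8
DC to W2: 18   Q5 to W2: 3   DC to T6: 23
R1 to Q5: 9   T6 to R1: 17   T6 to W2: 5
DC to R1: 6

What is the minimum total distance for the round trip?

There are 12 distinct closed tours to check (reversals are equivalent).
DC→T6→R1→Q5→W2→DC: 23+17+9+3+18 = 70
DC→T6→R1→W2→Q5→DC: 23+17+12+3+15 = 70
DC→T6→Q5→R1→W2→DC: 23+8+9+12+18 = 70
DC→T6→Q5→W2→R1→DC: 23+8+3+12+6 = 52
DC→T6→W2→R1→Q5→DC: 23+5+12+9+15 = 64
DC→T6→W2→Q5→R1→DC: 23+5+3+9+6 = 46
DC→R1→T6→Q5→W2→DC: 6+17+8+3+18 = 52
DC→R1→T6→W2→Q5→DC: 6+17+5+3+15 = 46
DC→R1→Q5→T6→W2→DC: 6+9+8+5+18 = 46
DC→R1→W2→T6→Q5→DC: 6+12+5+8+15 = 46
DC→Q5→T6→R1→W2→DC: 15+8+17+12+18 = 70
DC→Q5→R1→T6→W2→DC: 15+9+17+5+18 = 64
The minimum is 46.
One optimal route: DC → T6 → W2 → Q5 → R1 → DC (or its reverse).

Shortest round trip = 46 miles.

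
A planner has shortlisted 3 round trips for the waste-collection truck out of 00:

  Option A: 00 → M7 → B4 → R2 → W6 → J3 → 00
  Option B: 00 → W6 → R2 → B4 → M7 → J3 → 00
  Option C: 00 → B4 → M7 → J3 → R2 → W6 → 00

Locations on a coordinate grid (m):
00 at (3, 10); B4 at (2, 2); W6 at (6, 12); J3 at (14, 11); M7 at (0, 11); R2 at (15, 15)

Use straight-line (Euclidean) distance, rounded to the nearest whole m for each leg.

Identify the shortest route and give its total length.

Option A: 3 + 9 + 18 + 9 + 8 + 11 = 58
Option B: 4 + 9 + 18 + 9 + 14 + 11 = 65
Option C: 8 + 9 + 14 + 4 + 9 + 4 = 48

48 m — Option C is the shortest.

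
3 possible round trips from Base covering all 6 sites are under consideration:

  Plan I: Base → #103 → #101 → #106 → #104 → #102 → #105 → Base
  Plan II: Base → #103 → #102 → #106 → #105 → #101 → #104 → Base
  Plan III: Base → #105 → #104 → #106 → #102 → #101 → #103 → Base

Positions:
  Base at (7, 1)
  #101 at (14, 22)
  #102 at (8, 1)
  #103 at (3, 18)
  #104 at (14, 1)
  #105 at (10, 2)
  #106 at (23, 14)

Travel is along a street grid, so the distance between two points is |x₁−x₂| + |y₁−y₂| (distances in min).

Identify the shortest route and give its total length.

Plan I: 21 + 15 + 17 + 22 + 6 + 3 + 4 = 88
Plan II: 21 + 22 + 28 + 25 + 24 + 21 + 7 = 148
Plan III: 4 + 5 + 22 + 28 + 27 + 15 + 21 = 122

88 min — Plan I is the shortest.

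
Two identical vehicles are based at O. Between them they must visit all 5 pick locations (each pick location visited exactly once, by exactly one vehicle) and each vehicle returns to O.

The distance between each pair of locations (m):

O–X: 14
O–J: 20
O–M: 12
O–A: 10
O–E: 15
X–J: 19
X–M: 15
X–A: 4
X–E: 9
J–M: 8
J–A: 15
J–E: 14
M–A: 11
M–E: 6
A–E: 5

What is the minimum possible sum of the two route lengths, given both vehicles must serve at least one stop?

Try each way of splitting the stops between the two vehicles (each non-empty) and, for each split, find the best tour for each vehicle:
  {X} + {J, M, A, E}: 28 + 49 = 77
  {J} + {X, M, A, E}: 40 + 41 = 81
  {X, J} + {M, A, E}: 53 + 33 = 86
  {M} + {X, J, A, E}: 24 + 57 = 81
  {X, M} + {J, A, E}: 41 + 49 = 90
  {J, M} + {X, A, E}: 40 + 38 = 78
  … (15 splits in total)
Best: vehicle 1 O → X → O = 28; vehicle 2 O → J → M → E → A → O = 49; combined 77.

Minimum combined distance: 77 m.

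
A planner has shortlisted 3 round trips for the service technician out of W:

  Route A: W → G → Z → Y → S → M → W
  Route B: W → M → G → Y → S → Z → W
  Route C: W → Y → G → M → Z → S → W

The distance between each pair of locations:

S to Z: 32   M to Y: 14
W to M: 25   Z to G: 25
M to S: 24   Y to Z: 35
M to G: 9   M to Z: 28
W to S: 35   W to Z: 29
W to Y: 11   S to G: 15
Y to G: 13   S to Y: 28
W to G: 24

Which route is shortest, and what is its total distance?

Route A: 24 + 25 + 35 + 28 + 24 + 25 = 161
Route B: 25 + 9 + 13 + 28 + 32 + 29 = 136
Route C: 11 + 13 + 9 + 28 + 32 + 35 = 128

128 — Route C is the shortest.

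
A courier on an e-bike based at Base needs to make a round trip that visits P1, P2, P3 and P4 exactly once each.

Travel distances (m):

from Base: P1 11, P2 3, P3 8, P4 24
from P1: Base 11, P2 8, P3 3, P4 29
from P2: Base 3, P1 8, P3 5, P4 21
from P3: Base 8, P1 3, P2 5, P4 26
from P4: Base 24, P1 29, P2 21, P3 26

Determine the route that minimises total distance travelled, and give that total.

Base - P1 - P2 - P3 - P4 - Base: 11+8+5+26+24 = 74
Base - P1 - P2 - P4 - P3 - Base: 11+8+21+26+8 = 74
Base - P1 - P3 - P2 - P4 - Base: 11+3+5+21+24 = 64
Base - P1 - P3 - P4 - P2 - Base: 11+3+26+21+3 = 64
Base - P1 - P4 - P2 - P3 - Base: 11+29+21+5+8 = 74
Base - P1 - P4 - P3 - P2 - Base: 11+29+26+5+3 = 74
Base - P2 - P1 - P3 - P4 - Base: 3+8+3+26+24 = 64
Base - P2 - P1 - P4 - P3 - Base: 3+8+29+26+8 = 74
Base - P2 - P3 - P1 - P4 - Base: 3+5+3+29+24 = 64
Base - P2 - P4 - P1 - P3 - Base: 3+21+29+3+8 = 64
Base - P3 - P1 - P2 - P4 - Base: 8+3+8+21+24 = 64
Base - P3 - P2 - P1 - P4 - Base: 8+5+8+29+24 = 74
The minimum is 64.
One optimal route: Base → P1 → P3 → P2 → P4 → Base (or its reverse).

64 m — the shortest possible round trip.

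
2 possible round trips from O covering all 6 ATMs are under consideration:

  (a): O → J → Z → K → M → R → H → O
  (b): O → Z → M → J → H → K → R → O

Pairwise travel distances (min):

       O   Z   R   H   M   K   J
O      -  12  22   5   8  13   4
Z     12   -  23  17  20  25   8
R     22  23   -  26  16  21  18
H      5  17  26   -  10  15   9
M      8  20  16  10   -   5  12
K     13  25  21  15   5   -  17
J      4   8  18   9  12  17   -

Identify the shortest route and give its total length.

(a): 4 + 8 + 25 + 5 + 16 + 26 + 5 = 89
(b): 12 + 20 + 12 + 9 + 15 + 21 + 22 = 111

89 min — (a) is the shortest.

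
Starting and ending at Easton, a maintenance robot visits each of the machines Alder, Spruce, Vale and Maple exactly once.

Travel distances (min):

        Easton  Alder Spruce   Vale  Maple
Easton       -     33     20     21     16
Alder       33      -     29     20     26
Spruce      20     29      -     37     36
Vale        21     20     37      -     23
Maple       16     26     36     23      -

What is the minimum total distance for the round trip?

Easton-Alder-Spruce-Vale-Maple-Easton: 33+29+37+23+16 = 138
Easton-Alder-Spruce-Maple-Vale-Easton: 33+29+36+23+21 = 142
Easton-Alder-Vale-Spruce-Maple-Easton: 33+20+37+36+16 = 142
Easton-Alder-Vale-Maple-Spruce-Easton: 33+20+23+36+20 = 132
Easton-Alder-Maple-Spruce-Vale-Easton: 33+26+36+37+21 = 153
Easton-Alder-Maple-Vale-Spruce-Easton: 33+26+23+37+20 = 139
Easton-Spruce-Alder-Vale-Maple-Easton: 20+29+20+23+16 = 108
Easton-Spruce-Alder-Maple-Vale-Easton: 20+29+26+23+21 = 119
Easton-Spruce-Vale-Alder-Maple-Easton: 20+37+20+26+16 = 119
Easton-Spruce-Maple-Alder-Vale-Easton: 20+36+26+20+21 = 123
Easton-Vale-Alder-Spruce-Maple-Easton: 21+20+29+36+16 = 122
Easton-Vale-Spruce-Alder-Maple-Easton: 21+37+29+26+16 = 129
The minimum is 108.
One optimal route: Easton → Spruce → Alder → Vale → Maple → Easton (or its reverse).

Minimum total distance: 108 min.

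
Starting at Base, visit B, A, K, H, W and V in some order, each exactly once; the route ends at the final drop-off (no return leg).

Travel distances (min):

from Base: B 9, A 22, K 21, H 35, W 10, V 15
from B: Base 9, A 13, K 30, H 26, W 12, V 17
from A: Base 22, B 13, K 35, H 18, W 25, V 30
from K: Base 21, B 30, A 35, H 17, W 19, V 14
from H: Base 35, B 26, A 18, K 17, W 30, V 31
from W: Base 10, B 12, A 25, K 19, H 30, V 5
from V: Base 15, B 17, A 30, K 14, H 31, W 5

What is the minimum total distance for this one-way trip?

There are 6! = 720 possible orderings.
Base → B → A → K → H → W → V: 9+13+35+17+30+5 = 109
Base → B → A → K → H → V → W: 9+13+35+17+31+5 = 110
Base → B → A → K → W → H → V: 9+13+35+19+30+31 = 137
Base → B → A → K → W → V → H: 9+13+35+19+5+31 = 112
Base → B → A → K → V → H → W: 9+13+35+14+31+30 = 132
Base → B → A → K → V → W → H: 9+13+35+14+5+30 = 106
Base → B → A → H → K → W → V: 9+13+18+17+19+5 = 81
Base → B → A → H → K → V → W: 9+13+18+17+14+5 = 76
… (712 more)
Base → B → W → V → K → H → A: 9+12+5+14+17+18 = 75  ← best
The minimum is 75.
One shortest path: Base → B → W → V → K → H → A.

Minimum one-way distance = 75 min.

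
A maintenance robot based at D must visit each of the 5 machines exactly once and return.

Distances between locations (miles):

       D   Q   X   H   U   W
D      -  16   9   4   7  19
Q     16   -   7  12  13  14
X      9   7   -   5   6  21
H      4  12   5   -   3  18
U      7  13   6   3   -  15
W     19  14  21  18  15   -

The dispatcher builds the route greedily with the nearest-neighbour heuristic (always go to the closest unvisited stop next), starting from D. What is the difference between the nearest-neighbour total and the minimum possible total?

D: H=4, U=7, X=9, Q=16, W=19 ⇒ H
H: U=3, X=5, Q=12, W=18 ⇒ U
U: X=6, Q=13, W=15 ⇒ X
X: Q=7, W=21 ⇒ Q
Q: W=14 ⇒ W
NN route D → H → U → X → Q → W → D costs 53.
Optimal: D → X → Q → W → U → H → D costs 52 (by enumerating all 60 distinct tours).
Excess = 53 − 52 = 1.

Excess over optimum: 1 miles.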